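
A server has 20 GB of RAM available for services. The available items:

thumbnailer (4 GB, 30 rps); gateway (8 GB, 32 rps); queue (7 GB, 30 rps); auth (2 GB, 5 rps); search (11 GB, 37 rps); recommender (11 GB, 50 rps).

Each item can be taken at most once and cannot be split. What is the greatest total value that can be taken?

92 rps

This is a 0/1 knapsack; check combinations near the capacity.
- thumbnailer+gateway+queue: memory 4+8+7=19, value 30+32+30=92
- thumbnailer+auth+recommender: memory 4+2+11=17, value 30+5+50=85
- queue+auth+recommender: memory 7+2+11=20, value 30+5+50=85
- gateway+recommender: memory 8+11=19, value 32+50=82
Best: 92 rps.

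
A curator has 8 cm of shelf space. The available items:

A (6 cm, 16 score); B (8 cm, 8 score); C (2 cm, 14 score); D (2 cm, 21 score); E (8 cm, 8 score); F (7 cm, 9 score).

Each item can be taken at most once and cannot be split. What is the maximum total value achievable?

Check high-value combinations within 8 cm:
- A+D: length 6+2=8, value 16+21=37
- C+D: length 2+2=4, value 14+21=35
- A+C: length 6+2=8, value 16+14=30
- D: length 2, value 21
Best: 37 score.

37 score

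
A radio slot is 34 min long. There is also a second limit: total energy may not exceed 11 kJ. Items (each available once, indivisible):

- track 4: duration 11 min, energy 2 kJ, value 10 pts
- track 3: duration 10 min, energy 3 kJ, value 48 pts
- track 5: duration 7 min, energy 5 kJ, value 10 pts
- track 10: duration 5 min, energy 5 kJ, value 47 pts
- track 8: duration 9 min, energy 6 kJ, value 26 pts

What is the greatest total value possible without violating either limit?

Feasible sets respecting both limits:
- track 4+track 3+track 10: duration 26, energy 10, value 105
- track 3+track 10: duration 15, energy 8, value 95
- track 4+track 3+track 8: duration 30, energy 11, value 84
Best: 105 pts.

105 pts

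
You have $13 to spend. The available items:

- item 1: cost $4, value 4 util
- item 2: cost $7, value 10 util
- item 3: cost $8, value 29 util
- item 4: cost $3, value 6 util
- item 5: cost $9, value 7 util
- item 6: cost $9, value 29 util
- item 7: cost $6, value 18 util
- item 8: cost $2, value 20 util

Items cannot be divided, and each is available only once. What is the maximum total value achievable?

Check high-value combinations within $13:
- item 3+item 4+item 8: cost 8+3+2=13, value 29+6+20=55
- item 3+item 8: cost 8+2=10, value 29+20=49
- item 6+item 8: cost 9+2=11, value 29+20=49
Best: 55 util.

55 util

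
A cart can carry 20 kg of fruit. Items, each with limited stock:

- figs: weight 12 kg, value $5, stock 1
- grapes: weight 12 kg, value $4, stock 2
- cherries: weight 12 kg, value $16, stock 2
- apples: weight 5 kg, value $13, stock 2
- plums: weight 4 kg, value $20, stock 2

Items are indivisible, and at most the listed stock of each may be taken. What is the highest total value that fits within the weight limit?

Best selections within weight 20 and stock limits:
- 2×apples + 2×plums: weight 18, value 66
- 1×cherries + 2×plums: weight 20, value 56
- 1×apples + 2×plums: weight 13, value 53
- 2×apples + 1×plums: weight 14, value 46
Best: $66.

$66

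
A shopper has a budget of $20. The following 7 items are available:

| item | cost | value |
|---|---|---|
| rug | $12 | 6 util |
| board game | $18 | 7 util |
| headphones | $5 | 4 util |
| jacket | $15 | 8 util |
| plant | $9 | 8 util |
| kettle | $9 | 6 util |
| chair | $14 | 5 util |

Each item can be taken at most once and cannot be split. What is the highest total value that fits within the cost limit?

14 util

Check high-value combinations within $20:
- plant+kettle: cost 9+9=18, value 8+6=14
- headphones+plant: cost 5+9=14, value 4+8=12
- headphones+jacket: cost 5+15=20, value 4+8=12
Best: 14 util.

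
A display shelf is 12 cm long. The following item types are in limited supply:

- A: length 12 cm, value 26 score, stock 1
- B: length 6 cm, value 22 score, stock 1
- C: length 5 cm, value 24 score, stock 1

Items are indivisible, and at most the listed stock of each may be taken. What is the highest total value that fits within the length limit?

Top feasible selections:
- 1×B + 1×C: length 11, value 46
- 1×A: length 12, value 26
- 1×C: length 5, value 24
- 1×B: length 6, value 22
Best: 46 score.

46 score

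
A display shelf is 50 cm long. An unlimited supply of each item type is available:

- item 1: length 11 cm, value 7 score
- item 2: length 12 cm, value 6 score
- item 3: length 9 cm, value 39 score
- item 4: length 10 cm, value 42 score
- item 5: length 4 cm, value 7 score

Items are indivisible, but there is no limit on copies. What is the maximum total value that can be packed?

Best value-per-unit is item 3 at 39/9; filling with it alone gives 5×39 = 195.
Optimal mix: 5×item 4 → length 50, value 210.

210 score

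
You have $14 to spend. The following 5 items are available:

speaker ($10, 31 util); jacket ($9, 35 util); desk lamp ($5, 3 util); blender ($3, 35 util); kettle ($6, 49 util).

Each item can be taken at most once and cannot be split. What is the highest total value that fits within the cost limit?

Check high-value combinations within $14:
- desk lamp+blender+kettle: cost 5+3+6=14, value 3+35+49=87
- blender+kettle: cost 3+6=9, value 35+49=84
- jacket+blender: cost 9+3=12, value 35+35=70
- speaker+blender: cost 10+3=13, value 31+35=66
- desk lamp+kettle: cost 5+6=11, value 3+49=52
Best: 87 util.

87 util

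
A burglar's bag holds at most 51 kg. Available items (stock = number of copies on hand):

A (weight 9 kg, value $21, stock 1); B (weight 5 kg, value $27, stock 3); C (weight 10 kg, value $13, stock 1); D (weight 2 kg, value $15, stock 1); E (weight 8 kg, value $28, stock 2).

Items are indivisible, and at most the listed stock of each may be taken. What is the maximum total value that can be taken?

Best selections within weight 51 and stock limits:
- 1×A + 3×B + 1×D + 2×E: weight 42, value 173
- 1×A + 3×B + 1×C + 2×E: weight 50, value 171
Best: $173.

$173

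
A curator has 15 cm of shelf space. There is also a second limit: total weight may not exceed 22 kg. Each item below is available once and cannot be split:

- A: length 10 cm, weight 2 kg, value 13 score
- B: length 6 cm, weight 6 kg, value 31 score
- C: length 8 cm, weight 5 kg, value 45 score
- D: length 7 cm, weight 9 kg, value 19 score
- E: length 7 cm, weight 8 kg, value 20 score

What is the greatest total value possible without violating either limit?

76 score

Feasible sets respecting both limits:
- B+C: length 14, weight 11, value 76
- C+E: length 15, weight 13, value 65
- C+D: length 15, weight 14, value 64
Best: 76 score.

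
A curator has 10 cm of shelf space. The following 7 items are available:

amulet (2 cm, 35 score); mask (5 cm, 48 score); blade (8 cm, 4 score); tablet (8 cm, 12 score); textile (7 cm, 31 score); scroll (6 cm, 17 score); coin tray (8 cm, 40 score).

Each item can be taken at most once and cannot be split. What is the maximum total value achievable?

83 score

This is a 0/1 knapsack; check combinations near the capacity.
- amulet+mask: length 2+5=7, value 35+48=83
- amulet+coin tray: length 2+8=10, value 35+40=75
- amulet+textile: length 2+7=9, value 35+31=66
- amulet+scroll: length 2+6=8, value 35+17=52
Best: 83 score.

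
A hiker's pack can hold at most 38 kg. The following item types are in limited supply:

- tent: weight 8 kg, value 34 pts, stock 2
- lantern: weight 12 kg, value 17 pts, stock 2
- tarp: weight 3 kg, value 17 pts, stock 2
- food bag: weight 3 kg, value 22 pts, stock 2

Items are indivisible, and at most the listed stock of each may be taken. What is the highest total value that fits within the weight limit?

Top feasible selections:
- 2×tent + 2×tarp + 2×food bag: weight 28, value 146
- 2×tent + 1×lantern + 1×tarp + 2×food bag: weight 37, value 146
Best: 146 pts.

146 pts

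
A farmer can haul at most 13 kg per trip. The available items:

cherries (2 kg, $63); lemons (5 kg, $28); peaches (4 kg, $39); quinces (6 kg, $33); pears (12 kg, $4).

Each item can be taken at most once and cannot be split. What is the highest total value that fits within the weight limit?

Check high-value combinations within 13 kg:
- cherries+peaches+quinces: weight 2+4+6=12, value 63+39+33=135
- cherries+lemons+peaches: weight 2+5+4=11, value 63+28+39=130
- cherries+lemons+quinces: weight 2+5+6=13, value 63+28+33=124
- cherries+peaches: weight 2+4=6, value 63+39=102
Best: $135.

$135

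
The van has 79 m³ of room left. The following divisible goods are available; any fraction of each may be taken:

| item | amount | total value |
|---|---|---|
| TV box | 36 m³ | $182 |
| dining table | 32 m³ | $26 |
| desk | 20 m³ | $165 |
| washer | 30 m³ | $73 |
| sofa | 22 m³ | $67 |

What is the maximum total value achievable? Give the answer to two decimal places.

Take in order of value per unit:
- desk (165/20 per unit): all 20 → value 165, running total 165.00
- TV box (182/36 per unit): all 36 → value 182, running total 347.00
- sofa (67/22 per unit): all 22 → value 67, running total 414.00
- washer (73/30 per unit): 1 of 30 → value 1×73/30 = 2.4333, running total 416.43
Total 416.43.

416.43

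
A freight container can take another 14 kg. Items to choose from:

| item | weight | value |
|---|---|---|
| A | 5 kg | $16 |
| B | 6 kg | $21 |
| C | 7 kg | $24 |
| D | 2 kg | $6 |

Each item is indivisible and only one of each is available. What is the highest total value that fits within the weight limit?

Check high-value combinations within 14 kg:
- A+C+D: weight 5+7+2=14, value 16+24+6=46
- B+C: weight 6+7=13, value 21+24=45
- A+B+D: weight 5+6+2=13, value 16+21+6=43
Best: $46.

$46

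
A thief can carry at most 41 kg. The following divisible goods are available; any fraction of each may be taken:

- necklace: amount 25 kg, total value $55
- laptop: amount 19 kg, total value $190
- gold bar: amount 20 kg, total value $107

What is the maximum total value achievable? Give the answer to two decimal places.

Take in order of value per unit:
- laptop (190/19 per unit): all 19 → value 190, running total 190.00
- gold bar (107/20 per unit): all 20 → value 107, running total 297.00
- necklace (55/25 per unit): 2 of 25 → value 2×55/25 = 4.4000, running total 301.40
Total 301.40.

301.40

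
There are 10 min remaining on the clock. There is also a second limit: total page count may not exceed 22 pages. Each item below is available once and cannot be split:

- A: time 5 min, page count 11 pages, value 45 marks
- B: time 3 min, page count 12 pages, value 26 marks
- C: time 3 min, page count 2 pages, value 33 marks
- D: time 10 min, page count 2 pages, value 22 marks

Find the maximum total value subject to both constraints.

78 marks

Feasible sets respecting both limits:
- A+C: time 8, page count 13, value 78
- B+C: time 6, page count 14, value 59
- A: time 5, page count 11, value 45
- C: time 3, page count 2, value 33
Best: 78 marks.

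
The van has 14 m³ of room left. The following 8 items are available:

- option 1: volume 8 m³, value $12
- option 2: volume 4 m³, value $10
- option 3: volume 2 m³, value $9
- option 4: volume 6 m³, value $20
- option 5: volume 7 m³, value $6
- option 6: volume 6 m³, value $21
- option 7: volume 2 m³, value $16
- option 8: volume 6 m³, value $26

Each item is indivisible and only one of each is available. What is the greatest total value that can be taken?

$63

Check high-value combinations within 14 m³:
- option 6+option 7+option 8: volume 6+2+6=14, value 21+16+26=63
- option 4+option 7+option 8: volume 6+2+6=14, value 20+16+26=62
- option 2+option 3+option 7+option 8: volume 4+2+2+6=14, value 10+9+16+26=61
Best: $63.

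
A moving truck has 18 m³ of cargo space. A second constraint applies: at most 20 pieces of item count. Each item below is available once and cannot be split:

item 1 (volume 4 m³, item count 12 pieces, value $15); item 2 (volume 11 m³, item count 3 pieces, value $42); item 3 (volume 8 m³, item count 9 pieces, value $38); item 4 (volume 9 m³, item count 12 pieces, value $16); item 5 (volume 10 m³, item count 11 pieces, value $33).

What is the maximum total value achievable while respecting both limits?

Feasible sets respecting both limits:
- item 3+item 5: volume 18, item count 20, value 71
- item 1+item 2: volume 15, item count 15, value 57
- item 2: volume 11, item count 3, value 42
Best: $71.

$71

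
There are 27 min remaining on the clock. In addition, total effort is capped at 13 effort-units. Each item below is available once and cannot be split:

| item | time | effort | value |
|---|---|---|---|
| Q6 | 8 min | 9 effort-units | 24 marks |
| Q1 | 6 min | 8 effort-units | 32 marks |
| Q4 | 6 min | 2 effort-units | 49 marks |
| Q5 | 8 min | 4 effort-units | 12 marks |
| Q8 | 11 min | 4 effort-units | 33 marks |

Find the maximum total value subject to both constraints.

94 marks

Feasible sets respecting both limits:
- Q4+Q5+Q8: time 25, effort 10, value 94
- Q4+Q8: time 17, effort 6, value 82
- Q1+Q4: time 12, effort 10, value 81
- Q6+Q4: time 14, effort 11, value 73
Best: 94 marks.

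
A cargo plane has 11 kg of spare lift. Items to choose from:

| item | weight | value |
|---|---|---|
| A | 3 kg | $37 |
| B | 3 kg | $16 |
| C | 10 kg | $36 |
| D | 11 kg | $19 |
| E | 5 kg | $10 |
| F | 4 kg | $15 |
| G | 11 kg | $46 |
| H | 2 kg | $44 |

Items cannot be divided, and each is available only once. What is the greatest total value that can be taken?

$97

This is a 0/1 knapsack; check combinations near the capacity.
- A+B+H: weight 3+3+2=8, value 37+16+44=97
- A+F+H: weight 3+4+2=9, value 37+15+44=96
- A+E+H: weight 3+5+2=10, value 37+10+44=91
Best: $97.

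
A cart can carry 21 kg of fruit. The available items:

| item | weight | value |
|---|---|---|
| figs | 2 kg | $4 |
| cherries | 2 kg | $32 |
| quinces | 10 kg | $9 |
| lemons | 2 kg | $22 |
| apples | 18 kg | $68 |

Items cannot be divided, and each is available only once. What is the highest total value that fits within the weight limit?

Check high-value combinations within 21 kg:
- cherries+apples: weight 2+18=20, value 32+68=100
- lemons+apples: weight 2+18=20, value 22+68=90
- figs+apples: weight 2+18=20, value 4+68=72
- apples: weight 18, value 68
- figs+cherries+quinces+lemons: weight 2+2+10+2=16, value 4+32+9+22=67
Best: $100.

$100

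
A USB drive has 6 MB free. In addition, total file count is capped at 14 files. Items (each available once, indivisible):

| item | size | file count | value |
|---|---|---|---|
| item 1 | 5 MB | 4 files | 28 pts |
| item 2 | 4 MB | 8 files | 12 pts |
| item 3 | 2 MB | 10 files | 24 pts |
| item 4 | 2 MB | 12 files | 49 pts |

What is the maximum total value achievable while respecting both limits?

49 pts

Feasible sets respecting both limits:
- item 4: size 2, file count 12, value 49
- item 1: size 5, file count 4, value 28
- item 3: size 2, file count 10, value 24
- item 2: size 4, file count 8, value 12
Best: 49 pts.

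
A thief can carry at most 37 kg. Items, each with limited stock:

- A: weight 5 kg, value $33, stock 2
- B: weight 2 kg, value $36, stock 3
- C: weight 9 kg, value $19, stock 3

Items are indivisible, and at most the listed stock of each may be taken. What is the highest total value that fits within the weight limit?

$212

Best selections within weight 37 and stock limits:
- 2×A + 3×B + 2×C: weight 34, value 212
- 2×A + 3×B + 1×C: weight 25, value 193
- 1×A + 3×B + 2×C: weight 29, value 179
- 2×A + 2×B + 2×C: weight 32, value 176
Best: $212.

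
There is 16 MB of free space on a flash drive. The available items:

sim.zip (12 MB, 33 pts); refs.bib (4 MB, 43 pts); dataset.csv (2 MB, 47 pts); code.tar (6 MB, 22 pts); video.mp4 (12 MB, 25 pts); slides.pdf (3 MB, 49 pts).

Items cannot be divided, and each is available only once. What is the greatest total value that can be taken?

161 pts

Check high-value combinations within 16 MB:
- refs.bib+dataset.csv+code.tar+slides.pdf: size 4+2+6+3=15, value 43+47+22+49=161
- refs.bib+dataset.csv+slides.pdf: size 4+2+3=9, value 43+47+49=139
- dataset.csv+code.tar+slides.pdf: size 2+6+3=11, value 47+22+49=118
Best: 161 pts.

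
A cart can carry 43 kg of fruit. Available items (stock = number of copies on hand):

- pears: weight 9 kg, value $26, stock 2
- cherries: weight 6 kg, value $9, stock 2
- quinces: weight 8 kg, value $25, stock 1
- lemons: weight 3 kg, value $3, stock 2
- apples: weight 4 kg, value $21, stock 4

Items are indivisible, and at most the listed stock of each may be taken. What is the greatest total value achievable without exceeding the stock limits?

Top feasible selections:
- 2×pears + 1×quinces + 4×apples: weight 42, value 161
- 2×pears + 1×cherries + 1×lemons + 4×apples: weight 43, value 148
- 1×pears + 1×cherries + 1×quinces + 1×lemons + 4×apples: weight 42, value 147
- 2×pears + 1×cherries + 4×apples: weight 40, value 145
Best: $161.

$161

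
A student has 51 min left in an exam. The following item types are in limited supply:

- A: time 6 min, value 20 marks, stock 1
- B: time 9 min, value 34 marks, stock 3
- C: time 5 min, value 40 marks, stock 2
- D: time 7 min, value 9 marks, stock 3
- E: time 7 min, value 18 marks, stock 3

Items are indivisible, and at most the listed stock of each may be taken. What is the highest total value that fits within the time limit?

220 marks

Best selections within time 51 and stock limits:
- 1×A + 3×B + 2×C + 1×E: time 50, value 220
- 3×B + 2×C + 2×E: time 51, value 218
Best: 220 marks.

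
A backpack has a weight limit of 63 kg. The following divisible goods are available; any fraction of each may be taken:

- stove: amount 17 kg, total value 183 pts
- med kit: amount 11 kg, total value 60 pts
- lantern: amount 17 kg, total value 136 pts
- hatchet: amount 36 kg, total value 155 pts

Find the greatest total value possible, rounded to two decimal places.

456.50

Take in order of value per unit:
- stove (183/17 per unit): all 17 → value 183, running total 183.00
- lantern (136/17 per unit): all 17 → value 136, running total 319.00
- med kit (60/11 per unit): all 11 → value 60, running total 379.00
- hatchet (155/36 per unit): 18 of 36 → value 18×155/36 = 77.5000, running total 456.50
Total 456.50.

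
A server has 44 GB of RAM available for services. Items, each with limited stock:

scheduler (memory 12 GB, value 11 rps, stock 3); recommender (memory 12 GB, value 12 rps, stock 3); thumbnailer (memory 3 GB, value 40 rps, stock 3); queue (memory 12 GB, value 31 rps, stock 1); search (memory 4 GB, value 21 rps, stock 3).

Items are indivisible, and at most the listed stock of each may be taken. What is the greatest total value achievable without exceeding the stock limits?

214 rps

Top feasible selections:
- 3×thumbnailer + 1×queue + 3×search: memory 33, value 214
- 1×recommender + 3×thumbnailer + 1×queue + 2×search: memory 41, value 205
- 1×scheduler + 3×thumbnailer + 1×queue + 2×search: memory 41, value 204
Best: 214 rps.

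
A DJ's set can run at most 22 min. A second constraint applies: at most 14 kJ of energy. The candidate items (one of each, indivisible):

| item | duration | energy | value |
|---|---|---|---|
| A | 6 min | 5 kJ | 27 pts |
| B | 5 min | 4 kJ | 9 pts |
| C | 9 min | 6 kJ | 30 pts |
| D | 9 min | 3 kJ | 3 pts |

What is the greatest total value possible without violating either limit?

57 pts

Feasible sets respecting both limits:
- A+C: duration 15, energy 11, value 57
- B+C: duration 14, energy 10, value 39
- A+B+D: duration 20, energy 12, value 39
Best: 57 pts.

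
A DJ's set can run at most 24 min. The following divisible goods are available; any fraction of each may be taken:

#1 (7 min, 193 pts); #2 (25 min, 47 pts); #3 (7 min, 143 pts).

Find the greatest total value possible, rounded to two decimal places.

Take in order of value per unit:
- #1 (193/7 per unit): all 7 → value 193, running total 193.00
- #3 (143/7 per unit): all 7 → value 143, running total 336.00
- #2 (47/25 per unit): 10 of 25 → value 10×47/25 = 18.8000, running total 354.80
Total 354.80.

354.80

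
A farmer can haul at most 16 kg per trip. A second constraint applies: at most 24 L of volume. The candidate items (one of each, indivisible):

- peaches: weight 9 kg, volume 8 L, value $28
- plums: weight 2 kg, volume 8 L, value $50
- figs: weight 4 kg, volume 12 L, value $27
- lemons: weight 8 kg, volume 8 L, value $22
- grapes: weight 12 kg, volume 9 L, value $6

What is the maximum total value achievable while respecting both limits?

Feasible sets respecting both limits:
- peaches+plums: weight 11, volume 16, value 78
- plums+figs: weight 6, volume 20, value 77
- plums+lemons: weight 10, volume 16, value 72
Best: $78.

$78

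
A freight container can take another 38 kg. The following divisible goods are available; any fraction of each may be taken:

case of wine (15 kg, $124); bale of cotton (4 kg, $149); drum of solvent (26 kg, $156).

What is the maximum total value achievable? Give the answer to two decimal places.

387.00

Take in order of value per unit:
- bale of cotton (149/4 per unit): all 4 → value 149, running total 149.00
- case of wine (124/15 per unit): all 15 → value 124, running total 273.00
- drum of solvent (156/26 per unit): 19 of 26 → value 19×156/26 = 114.0000, running total 387.00
Total 387.00.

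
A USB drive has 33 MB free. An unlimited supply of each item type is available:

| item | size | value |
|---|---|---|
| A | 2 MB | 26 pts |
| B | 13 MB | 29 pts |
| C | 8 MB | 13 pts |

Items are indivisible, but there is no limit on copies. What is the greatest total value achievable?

Best value-per-unit is A at 26/2, and filling with it alone uses size 16×2=32. No mix of the others beats 16×26 = 416.

416 pts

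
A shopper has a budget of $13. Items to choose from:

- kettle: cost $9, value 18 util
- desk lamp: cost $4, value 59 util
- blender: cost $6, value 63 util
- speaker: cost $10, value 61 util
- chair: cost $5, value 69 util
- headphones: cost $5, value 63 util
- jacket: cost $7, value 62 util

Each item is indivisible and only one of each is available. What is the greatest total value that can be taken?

Check high-value combinations within $13:
- chair+headphones: cost 5+5=10, value 69+63=132
- blender+chair: cost 6+5=11, value 63+69=132
- chair+jacket: cost 5+7=12, value 69+62=131
- desk lamp+chair: cost 4+5=9, value 59+69=128
- blender+headphones: cost 6+5=11, value 63+63=126
Best: 132 util.

132 util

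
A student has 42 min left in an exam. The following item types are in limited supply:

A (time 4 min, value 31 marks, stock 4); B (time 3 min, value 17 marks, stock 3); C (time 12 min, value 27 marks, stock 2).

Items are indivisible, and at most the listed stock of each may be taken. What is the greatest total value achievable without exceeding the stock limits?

202 marks

Top feasible selections:
- 4×A + 3×B + 1×C: time 37, value 202
- 4×A + 2×B + 1×C: time 34, value 185
Best: 202 marks.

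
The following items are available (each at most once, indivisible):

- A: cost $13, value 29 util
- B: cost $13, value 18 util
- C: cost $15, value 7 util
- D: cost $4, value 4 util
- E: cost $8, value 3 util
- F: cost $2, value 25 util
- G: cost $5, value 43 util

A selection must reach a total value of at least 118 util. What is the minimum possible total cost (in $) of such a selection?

37

Subsets with value ≥ 118, sorted by total cost:
- A+B+D+F+G: cost 37, value 119
- A+B+E+F+G: cost 41, value 118
Minimum cost: 37 $.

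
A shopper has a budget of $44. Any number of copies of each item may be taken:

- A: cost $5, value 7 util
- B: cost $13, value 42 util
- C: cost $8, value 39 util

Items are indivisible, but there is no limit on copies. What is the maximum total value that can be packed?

Best value-per-unit is C at 39/8, and filling with it alone uses cost 5×8=40. No mix of the others beats 5×39 = 195.

195 util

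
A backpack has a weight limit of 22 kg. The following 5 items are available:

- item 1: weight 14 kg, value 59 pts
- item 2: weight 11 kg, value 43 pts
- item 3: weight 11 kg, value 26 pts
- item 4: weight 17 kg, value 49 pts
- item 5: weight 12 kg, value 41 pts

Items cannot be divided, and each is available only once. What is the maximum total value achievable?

This is a 0/1 knapsack; check combinations near the capacity.
- item 2+item 3: weight 11+11=22, value 43+26=69
- item 1: weight 14, value 59
- item 4: weight 17, value 49
- item 2: weight 11, value 43
Best: 69 pts.

69 pts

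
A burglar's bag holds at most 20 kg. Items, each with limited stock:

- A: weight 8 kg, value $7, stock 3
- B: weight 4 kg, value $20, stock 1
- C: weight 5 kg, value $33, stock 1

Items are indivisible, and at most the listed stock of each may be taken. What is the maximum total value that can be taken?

Best selections within weight 20 and stock limits:
- 1×A + 1×B + 1×C: weight 17, value 60
- 1×B + 1×C: weight 9, value 53
- 1×A + 1×C: weight 13, value 40
- 2×A + 1×B: weight 20, value 34
Best: $60.

$60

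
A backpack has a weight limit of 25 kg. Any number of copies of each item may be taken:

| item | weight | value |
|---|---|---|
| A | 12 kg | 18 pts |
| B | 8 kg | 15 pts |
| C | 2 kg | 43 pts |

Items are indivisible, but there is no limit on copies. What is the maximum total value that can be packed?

Best value-per-unit is C at 43/2, and filling with it alone uses weight 12×2=24. No mix of the others beats 12×43 = 516.

516 pts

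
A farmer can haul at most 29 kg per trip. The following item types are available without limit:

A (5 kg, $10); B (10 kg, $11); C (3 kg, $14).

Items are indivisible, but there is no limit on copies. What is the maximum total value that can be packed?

$126

Best value-per-unit is C at 14/3, and filling with it alone uses weight 9×3=27. No mix of the others beats 9×14 = 126.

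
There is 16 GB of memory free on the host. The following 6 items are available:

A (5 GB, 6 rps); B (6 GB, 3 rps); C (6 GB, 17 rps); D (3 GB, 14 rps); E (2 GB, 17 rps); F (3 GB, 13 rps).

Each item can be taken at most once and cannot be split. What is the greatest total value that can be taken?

61 rps

This is a 0/1 knapsack; check combinations near the capacity.
- C+D+E+F: memory 6+3+2+3=14, value 17+14+17+13=61
- A+C+D+E: memory 5+6+3+2=16, value 6+17+14+17=54
- A+C+E+F: memory 5+6+2+3=16, value 6+17+17+13=53
Best: 61 rps.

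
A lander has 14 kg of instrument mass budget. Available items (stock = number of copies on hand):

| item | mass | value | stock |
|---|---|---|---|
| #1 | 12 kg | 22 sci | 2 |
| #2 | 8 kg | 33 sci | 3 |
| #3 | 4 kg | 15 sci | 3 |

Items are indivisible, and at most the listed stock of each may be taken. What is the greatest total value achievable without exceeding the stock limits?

48 sci

Top feasible selections:
- 1×#2 + 1×#3: mass 12, value 48
- 3×#3: mass 12, value 45
Best: 48 sci.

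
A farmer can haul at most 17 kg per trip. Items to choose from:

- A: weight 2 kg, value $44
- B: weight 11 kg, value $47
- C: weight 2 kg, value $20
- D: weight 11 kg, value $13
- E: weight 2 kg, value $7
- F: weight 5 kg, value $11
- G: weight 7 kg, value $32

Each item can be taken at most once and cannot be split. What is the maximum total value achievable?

Check high-value combinations within 17 kg:
- A+B+C+E: weight 2+11+2+2=17, value 44+47+20+7=118
- A+B+C: weight 2+11+2=15, value 44+47+20=111
- A+C+F+G: weight 2+2+5+7=16, value 44+20+11+32=107
- A+C+E+G: weight 2+2+2+7=13, value 44+20+7+32=103
- A+B+E: weight 2+11+2=15, value 44+47+7=98
Best: $118.

$118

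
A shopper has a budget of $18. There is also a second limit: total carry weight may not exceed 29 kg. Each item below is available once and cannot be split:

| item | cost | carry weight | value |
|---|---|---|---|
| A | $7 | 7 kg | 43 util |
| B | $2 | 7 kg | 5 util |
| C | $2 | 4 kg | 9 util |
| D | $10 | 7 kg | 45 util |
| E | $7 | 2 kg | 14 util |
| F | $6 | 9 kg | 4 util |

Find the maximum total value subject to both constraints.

Feasible sets respecting both limits:
- A+D: cost 17, carry weight 14, value 88
- A+B+C+E: cost 18, carry weight 20, value 71
- A+C+E: cost 16, carry weight 13, value 66
- A+B+E: cost 16, carry weight 16, value 62
Best: 88 util.

88 util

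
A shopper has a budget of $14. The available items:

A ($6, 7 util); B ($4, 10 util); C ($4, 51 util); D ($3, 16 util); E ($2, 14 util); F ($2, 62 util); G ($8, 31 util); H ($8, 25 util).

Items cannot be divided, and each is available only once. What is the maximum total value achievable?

144 util

Check high-value combinations within $14:
- C+F+G: cost 4+2+8=14, value 51+62+31=144
- C+D+E+F: cost 4+3+2+2=11, value 51+16+14+62=143
- B+C+D+F: cost 4+4+3+2=13, value 10+51+16+62=139
- C+F+H: cost 4+2+8=14, value 51+62+25=138
Best: 144 util.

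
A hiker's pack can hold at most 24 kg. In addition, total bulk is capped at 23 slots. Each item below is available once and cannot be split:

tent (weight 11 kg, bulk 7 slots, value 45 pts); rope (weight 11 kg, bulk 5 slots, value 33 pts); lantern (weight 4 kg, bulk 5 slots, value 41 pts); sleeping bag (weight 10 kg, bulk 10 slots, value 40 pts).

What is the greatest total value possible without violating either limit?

86 pts

Feasible sets respecting both limits:
- tent+lantern: weight 15, bulk 12, value 86
- tent+sleeping bag: weight 21, bulk 17, value 85
- lantern+sleeping bag: weight 14, bulk 15, value 81
Best: 86 pts.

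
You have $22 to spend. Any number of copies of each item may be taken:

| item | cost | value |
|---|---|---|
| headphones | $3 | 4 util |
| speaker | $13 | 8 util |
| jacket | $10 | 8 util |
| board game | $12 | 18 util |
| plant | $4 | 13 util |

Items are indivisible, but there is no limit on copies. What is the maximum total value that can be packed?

Best value-per-unit is plant at 13/4, and filling with it alone uses cost 5×4=20. No mix of the others beats 5×13 = 65.

65 util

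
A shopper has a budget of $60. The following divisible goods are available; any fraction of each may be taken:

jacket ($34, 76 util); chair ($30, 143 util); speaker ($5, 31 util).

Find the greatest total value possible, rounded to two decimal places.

229.88

Take in order of value per unit:
- speaker (31/5 per unit): all 5 → value 31, running total 31.00
- chair (143/30 per unit): all 30 → value 143, running total 174.00
- jacket (76/34 per unit): 25 of 34 → value 25×76/34 = 55.8824, running total 229.88
Total 229.88.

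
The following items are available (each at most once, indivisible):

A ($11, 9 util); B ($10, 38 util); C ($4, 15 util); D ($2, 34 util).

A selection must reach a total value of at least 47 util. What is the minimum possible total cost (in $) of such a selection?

Subsets with value ≥ 47, sorted by total cost:
- C+D: cost 6, value 49
- B+D: cost 12, value 72
- B+C: cost 14, value 53
- B+C+D: cost 16, value 87
Minimum cost: 6 $.

6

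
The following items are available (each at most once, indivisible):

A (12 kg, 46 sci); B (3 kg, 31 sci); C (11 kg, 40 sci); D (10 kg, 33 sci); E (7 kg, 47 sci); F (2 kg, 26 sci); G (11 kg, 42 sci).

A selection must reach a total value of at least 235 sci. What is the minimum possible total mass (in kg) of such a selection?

54

Subsets with value ≥ 235, sorted by total mass:
- A+B+C+D+E+G: mass 54, value 239
- A+B+C+D+E+F+G: mass 56, value 265
Minimum mass: 54 kg.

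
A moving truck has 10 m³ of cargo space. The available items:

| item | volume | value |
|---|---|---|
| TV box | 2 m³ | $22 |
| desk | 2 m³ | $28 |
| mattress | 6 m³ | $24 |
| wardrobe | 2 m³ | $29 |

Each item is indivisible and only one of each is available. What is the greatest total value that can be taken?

Check high-value combinations within 10 m³:
- desk+mattress+wardrobe: volume 2+6+2=10, value 28+24+29=81
- TV box+desk+wardrobe: volume 2+2+2=6, value 22+28+29=79
- TV box+mattress+wardrobe: volume 2+6+2=10, value 22+24+29=75
Best: $81.

$81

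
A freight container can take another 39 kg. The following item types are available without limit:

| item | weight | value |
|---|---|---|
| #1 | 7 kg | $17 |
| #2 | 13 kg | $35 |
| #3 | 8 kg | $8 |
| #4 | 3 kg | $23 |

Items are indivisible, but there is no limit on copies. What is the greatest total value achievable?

$299

Best value-per-unit is #4 at 23/3, and filling with it alone uses weight 13×3=39. No mix of the others beats 13×23 = 299.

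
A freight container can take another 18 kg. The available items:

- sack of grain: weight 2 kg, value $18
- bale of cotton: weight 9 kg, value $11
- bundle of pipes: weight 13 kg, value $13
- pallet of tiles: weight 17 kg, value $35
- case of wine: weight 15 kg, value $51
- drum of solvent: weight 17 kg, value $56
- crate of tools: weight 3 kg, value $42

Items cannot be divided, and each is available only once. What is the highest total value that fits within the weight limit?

Check high-value combinations within 18 kg:
- case of wine+crate of tools: weight 15+3=18, value 51+42=93
- sack of grain+bundle of pipes+crate of tools: weight 2+13+3=18, value 18+13+42=73
- sack of grain+bale of cotton+crate of tools: weight 2+9+3=14, value 18+11+42=71
- sack of grain+case of wine: weight 2+15=17, value 18+51=69
Best: $93.

$93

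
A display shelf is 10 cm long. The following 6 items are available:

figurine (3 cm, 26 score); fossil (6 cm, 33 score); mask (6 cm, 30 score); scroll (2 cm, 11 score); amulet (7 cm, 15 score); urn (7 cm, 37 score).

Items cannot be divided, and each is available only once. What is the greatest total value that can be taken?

Check high-value combinations within 10 cm:
- figurine+urn: length 3+7=10, value 26+37=63
- figurine+fossil: length 3+6=9, value 26+33=59
- figurine+mask: length 3+6=9, value 26+30=56
- scroll+urn: length 2+7=9, value 11+37=48
Best: 63 score.

63 score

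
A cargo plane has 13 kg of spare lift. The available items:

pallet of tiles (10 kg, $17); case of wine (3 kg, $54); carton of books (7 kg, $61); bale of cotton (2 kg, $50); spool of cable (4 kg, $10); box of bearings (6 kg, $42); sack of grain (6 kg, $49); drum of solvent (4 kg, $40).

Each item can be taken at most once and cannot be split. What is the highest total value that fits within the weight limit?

Check high-value combinations within 13 kg:
- case of wine+carton of books+bale of cotton: weight 3+7+2=12, value 54+61+50=165
- case of wine+bale of cotton+spool of cable+drum of solvent: weight 3+2+4+4=13, value 54+50+10+40=154
- case of wine+bale of cotton+sack of grain: weight 3+2+6=11, value 54+50+49=153
- carton of books+bale of cotton+drum of solvent: weight 7+2+4=13, value 61+50+40=151
Best: $165.

$165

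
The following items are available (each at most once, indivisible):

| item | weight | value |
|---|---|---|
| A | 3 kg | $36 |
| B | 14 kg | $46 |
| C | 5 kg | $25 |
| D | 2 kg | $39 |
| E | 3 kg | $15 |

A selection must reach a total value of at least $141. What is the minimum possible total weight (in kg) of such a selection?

Subsets with value ≥ 141, sorted by total weight:
- A+B+C+D: weight 24, value 146
- A+B+C+D+E: weight 27, value 161
Minimum weight: 24 kg.

24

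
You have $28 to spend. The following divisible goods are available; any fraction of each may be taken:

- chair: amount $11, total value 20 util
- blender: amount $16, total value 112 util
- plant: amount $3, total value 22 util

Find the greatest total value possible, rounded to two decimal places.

150.36

Take in order of value per unit:
- plant (22/3 per unit): all 3 → value 22, running total 22.00
- blender (112/16 per unit): all 16 → value 112, running total 134.00
- chair (20/11 per unit): 9 of 11 → value 9×20/11 = 16.3636, running total 150.36
Total 150.36.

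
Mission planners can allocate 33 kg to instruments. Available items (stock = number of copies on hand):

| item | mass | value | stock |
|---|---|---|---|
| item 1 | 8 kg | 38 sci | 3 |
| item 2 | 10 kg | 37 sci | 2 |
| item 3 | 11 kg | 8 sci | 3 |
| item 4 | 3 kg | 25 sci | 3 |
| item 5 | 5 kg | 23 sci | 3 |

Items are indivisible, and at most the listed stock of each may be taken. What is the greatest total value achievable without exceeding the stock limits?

Top feasible selections:
- 3×item 1 + 3×item 4: mass 33, value 189
- 1×item 1 + 3×item 4 + 3×item 5: mass 32, value 182
Best: 189 sci.

189 sci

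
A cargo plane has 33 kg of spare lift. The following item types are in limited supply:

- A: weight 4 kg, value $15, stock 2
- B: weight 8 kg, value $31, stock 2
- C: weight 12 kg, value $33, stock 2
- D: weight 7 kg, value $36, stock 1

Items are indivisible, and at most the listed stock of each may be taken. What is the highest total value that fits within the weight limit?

$128

Best selections within weight 33 and stock limits:
- 2×A + 2×B + 1×D: weight 31, value 128
- 1×A + 1×B + 1×C + 1×D: weight 31, value 115
- 1×A + 2×B + 1×D: weight 27, value 113
- 1×A + 2×B + 1×C: weight 32, value 110
Best: $128.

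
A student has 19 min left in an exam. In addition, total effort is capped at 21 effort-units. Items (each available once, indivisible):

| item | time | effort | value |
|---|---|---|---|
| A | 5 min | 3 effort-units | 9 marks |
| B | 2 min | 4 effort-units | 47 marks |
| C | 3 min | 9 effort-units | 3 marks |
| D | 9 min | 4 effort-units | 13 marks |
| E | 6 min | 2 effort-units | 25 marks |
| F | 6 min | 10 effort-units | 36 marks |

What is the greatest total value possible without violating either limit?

Feasible sets respecting both limits:
- A+B+E+F: time 19, effort 19, value 117
- B+E+F: time 14, effort 16, value 108
- B+D+F: time 17, effort 18, value 96
Best: 117 marks.

117 marks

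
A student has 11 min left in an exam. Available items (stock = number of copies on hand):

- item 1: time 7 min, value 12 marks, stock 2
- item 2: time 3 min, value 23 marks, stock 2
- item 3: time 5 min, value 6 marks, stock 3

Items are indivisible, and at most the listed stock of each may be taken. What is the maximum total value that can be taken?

Best selections within time 11 and stock limits:
- 2×item 2 + 1×item 3: time 11, value 52
- 2×item 2: time 6, value 46
Best: 52 marks.

52 marks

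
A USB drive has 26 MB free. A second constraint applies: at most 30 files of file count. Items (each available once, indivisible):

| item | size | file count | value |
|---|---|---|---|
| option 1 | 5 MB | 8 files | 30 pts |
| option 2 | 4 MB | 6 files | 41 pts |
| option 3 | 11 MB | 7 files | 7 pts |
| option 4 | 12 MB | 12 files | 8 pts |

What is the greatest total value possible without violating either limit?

79 pts

Feasible sets respecting both limits:
- option 1+option 2+option 4: size 21, file count 26, value 79
- option 1+option 2+option 3: size 20, file count 21, value 78
- option 1+option 2: size 9, file count 14, value 71
Best: 79 pts.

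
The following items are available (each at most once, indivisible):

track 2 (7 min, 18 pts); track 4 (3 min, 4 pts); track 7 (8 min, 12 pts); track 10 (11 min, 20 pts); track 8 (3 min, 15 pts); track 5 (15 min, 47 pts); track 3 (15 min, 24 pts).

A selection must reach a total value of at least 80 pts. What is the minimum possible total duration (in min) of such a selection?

25

Subsets with value ≥ 80, sorted by total duration:
- track 2+track 8+track 5: duration 25, value 80
- track 2+track 4+track 8+track 5: duration 28, value 84
- track 10+track 8+track 5: duration 29, value 82
Minimum duration: 25 min.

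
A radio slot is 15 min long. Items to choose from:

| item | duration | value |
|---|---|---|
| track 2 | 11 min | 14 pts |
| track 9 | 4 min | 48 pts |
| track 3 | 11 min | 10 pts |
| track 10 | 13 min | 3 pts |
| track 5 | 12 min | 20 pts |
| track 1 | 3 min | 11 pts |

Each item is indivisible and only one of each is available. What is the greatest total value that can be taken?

Check high-value combinations within 15 min:
- track 2+track 9: duration 11+4=15, value 14+48=62
- track 9+track 1: duration 4+3=7, value 48+11=59
- track 9+track 3: duration 4+11=15, value 48+10=58
- track 9: duration 4, value 48
Best: 62 pts.

62 pts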